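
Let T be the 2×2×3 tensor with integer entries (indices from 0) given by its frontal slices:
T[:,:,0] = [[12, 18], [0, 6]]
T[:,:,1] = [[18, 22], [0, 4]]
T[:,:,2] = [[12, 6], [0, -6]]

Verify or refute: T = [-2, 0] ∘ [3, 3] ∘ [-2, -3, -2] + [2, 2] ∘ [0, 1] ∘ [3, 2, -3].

Reconstruct entrywise from the claimed factors. For example, T[0,1,1] = 22 and Σₗ aₗ[0]bₗ[1]cₗ[1] = (-2)·(3)·(-3) + (2)·(1)·(2) = 22; checking all 12 entries, every one matches. The claim holds.

Yes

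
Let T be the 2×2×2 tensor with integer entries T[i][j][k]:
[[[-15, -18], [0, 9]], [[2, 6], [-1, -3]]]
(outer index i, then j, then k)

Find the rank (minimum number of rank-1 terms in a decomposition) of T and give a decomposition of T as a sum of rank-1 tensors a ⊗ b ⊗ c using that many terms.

rank(T) = 2

Lower bound: the mode-3 unfolding of T (rows indexed by k, columns by (i,j) = (0,0), (0,1), (1,0), (1,1)) is [[-15, 0, 2, -1], [-18, 9, 6, -3]].
There the 2×2 minor on rows k ∈ {0, 1}, columns (i,j) ∈ {(0,0), (0,1)} is det [[-15, 0], [-18, 9]] = -135 ≠ 0, so this unfolding has rank ≥ 2; CP rank is at least every unfolding rank, so rank(T) ≥ 2. (This is only a lower bound: in general the CP rank may exceed every unfolding rank, so we still need to exhibit 2 rank-1 terms summing to T.)
Upper bound — finding two terms. Write S_k = T[:,:,k] for the frontal slices: S₀ = [[-15, 0], [2, -1]], S₁ = [[-18, 9], [6, -3]].
If T = a₁ ⊗ b₁ ⊗ c₁ + a₂ ⊗ b₂ ⊗ c₂ then each S_k = c₁[k]·a₁b₁ᵀ + c₂[k]·a₂b₂ᵀ. S₀ and S₁ are linearly independent, so a₁b₁ᵀ and a₂b₂ᵀ must span the same plane of matrices: they are the rank-1 matrices of the form x·S₀ + y·S₁.
det(x·S₀ + y·S₁) is 15·x² + 45·xy = 15·(x + 3·y)(x), vanishing at (x:y) = (3:-1) and (0:1).
M₁ = 3·S₀ − S₁ = [[-27, -9], [0, 0]] = (-9)·(1, 0)(3, 1)ᵀ and M₂ = S₁ = [[-18, 9], [6, -3]] = (-3)·(3, -1)(2, -1)ᵀ, so take a₁ = (1, 0), b₁ = (3, 1), a₂ = (3, -1), b₂ = (2, -1).
Each slice is an integer combination of E₁ = a₁b₁ᵀ and E₂ = a₂b₂ᵀ: S₀ = −3·E₁ − E₂, S₁ = −3·E₂; reading off coefficients, c₁ = (-3, 0) and c₂ = (-1, -3).
Hence T = (1, 0) ⊗ (3, 1) ⊗ (-3, 0) + (3, -1) ⊗ (2, -1) ⊗ (-1, -3), so rank(T) ≤ 2.
These bounds meet, so rank(T) = 2.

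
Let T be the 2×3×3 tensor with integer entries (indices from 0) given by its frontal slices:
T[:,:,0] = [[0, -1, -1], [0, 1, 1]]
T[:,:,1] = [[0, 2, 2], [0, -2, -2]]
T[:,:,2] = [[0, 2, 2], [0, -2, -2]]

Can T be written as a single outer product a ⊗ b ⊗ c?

Yes

If T = a ⊗ b ⊗ c then every fibre of T is a multiple of the corresponding factor, so read the factors off the fibres through the nonzero entry T[0,1,0] = -1.
The mode-1 fibre T[:,1,0] = [-1, 1] gives a = [1, -1] (primitive direction); the mode-2 fibre T[0,:,0] = [0, -1, -1] gives b = [0, 1, 1]; then c[k] = T[0,1,k] / (a[0]·b[1]) = [-1, 2, 2] / 1 = [-1, 2, 2].
Expanding [1, -1] ⊗ [0, 1, 1] ⊗ [-1, 2, 2] reproduces all 18 entries of T, so T = [1, -1] ⊗ [0, 1, 1] ⊗ [-1, 2, 2] and rank(T) ≤ 1.
Equivalently every frontal slice T[:,:,k] is c[k] times the rank-1 matrix [1, -1] ⊗ [0, 1, 1]. So T has rank 1 (it is nonzero).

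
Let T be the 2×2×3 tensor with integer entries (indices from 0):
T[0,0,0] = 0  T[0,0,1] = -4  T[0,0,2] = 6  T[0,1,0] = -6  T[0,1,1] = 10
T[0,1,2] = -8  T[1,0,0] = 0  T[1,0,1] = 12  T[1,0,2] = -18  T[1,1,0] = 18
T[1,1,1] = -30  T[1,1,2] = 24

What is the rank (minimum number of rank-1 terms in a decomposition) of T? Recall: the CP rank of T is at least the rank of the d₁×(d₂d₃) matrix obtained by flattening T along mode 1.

2

Lower bound: the mode-2 unfolding of T (rows indexed by j, columns by (i,k) = (0,0), (0,1), (0,2), (1,0), (1,1), (1,2)) is [[0, -4, 6, 0, 12, -18], [-6, 10, -8, 18, -30, 24]].
There the 2×2 minor on rows j ∈ {0, 1}, columns (i,k) ∈ {(0,0), (0,1)} is det [[0, -4], [-6, 10]] = -24 ≠ 0, so this unfolding has rank ≥ 2; CP rank is at least every unfolding rank, so rank(T) ≥ 2. (This is only a lower bound: in general the CP rank may exceed every unfolding rank, so we still need to exhibit 2 rank-1 terms summing to T.)
Upper bound — finding two terms. Every mode-1 slice of T is a multiple of one matrix: T[i,:,:] = a[i]·M with a = (1, -3) and M = [[0, -4, 6], [-6, 10, -8]] (rows indexed by j, columns by k). So it suffices to write M as a sum of two rank-1 matrices.
Splitting M by its rows (j = 0, 1), M = (1, 0)(0, -4, 6)ᵀ + (0, 1)(-6, 10, -8)ᵀ.
Hence T = (1, -3) (x) (1, 0) (x) (0, -4, 6) + (1, -3) (x) (0, 1) (x) (-6, 10, -8), so rank(T) ≤ 2.
These bounds meet, so rank(T) = 2.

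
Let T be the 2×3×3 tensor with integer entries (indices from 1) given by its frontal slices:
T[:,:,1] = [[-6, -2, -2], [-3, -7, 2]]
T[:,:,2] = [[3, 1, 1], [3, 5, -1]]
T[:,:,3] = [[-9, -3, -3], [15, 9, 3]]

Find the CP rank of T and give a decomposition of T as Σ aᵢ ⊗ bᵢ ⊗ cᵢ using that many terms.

rank(T) = 2

Lower bound: the mode-2 unfolding of T (rows indexed by j, columns by (i,k) = (1,1), (1,2), (1,3), (2,1), (2,2), (2,3)) is [[-6, 3, -9, -3, 3, 15], [-2, 1, -3, -7, 5, 9], [-2, 1, -3, 2, -1, 3]].
There the 2×2 minor on rows j ∈ {1, 2}, columns (i,k) ∈ {(1,1), (2,1)} is det [[-6, -3], [-2, -7]] = 36 ≠ 0, so this unfolding has rank ≥ 2; CP rank is at least every unfolding rank, so rank(T) ≥ 2. (Unfolding ranks only ever bound the CP rank from below — rank(T) can be strictly larger than all of them — so the matching upper bound has to come from an explicit 2-term decomposition.)
Upper bound — finding two terms. Write S_k = T[:,:,k] for the frontal slices: S₁ = [[-6, -2, -2], [-3, -7, 2]], S₂ = [[3, 1, 1], [3, 5, -1]], S₃ = [[-9, -3, -3], [15, 9, 3]].
If T = a₁ ⊗ b₁ ⊗ c₁ + a₂ ⊗ b₂ ⊗ c₂ then each S_k = c₁[k]·a₁b₁ᵀ + c₂[k]·a₂b₂ᵀ. S₁ and S₂ are linearly independent, so a₁b₁ᵀ and a₂b₂ᵀ must span the same plane of matrices: they are the rank-1 matrices of the form x·S₁ + y·S₂.
The 2×2 minor of x·S₁ + y·S₂ on rows {1,2}, columns {1,2} is 36·x² − 42·xy + 12·y² = 6·(3·x − 2·y)(2·x − y), vanishing at (x:y) = (2:3) and (1:2).
M₁ = 2·S₁ + 3·S₂ = [[-3, -1, -1], [3, 1, 1]] = −(1, -1)(3, 1, 1)ᵀ and M₂ = S₁ + 2·S₂ = [[0, 0, 0], [3, 3, 0]] = 3·(0, 1)(1, 1, 0)ᵀ, so take a₁ = (1, -1), b₁ = (3, 1, 1), a₂ = (0, 1), b₂ = (1, 1, 0).
Each slice is an integer combination of E₁ = a₁b₁ᵀ and E₂ = a₂b₂ᵀ: S₁ = −2·E₁ − 9·E₂, S₂ = E₁ + 6·E₂, S₃ = −3·E₁ + 6·E₂; reading off coefficients, c₁ = (-2, 1, -3) and c₂ = (-9, 6, 6).
Hence T = (1, -1) ⊗ (3, 1, 1) ⊗ (-2, 1, -3) + (0, 1) ⊗ (1, 1, 0) ⊗ (-9, 6, 6), so rank(T) ≤ 2.
These bounds meet, so rank(T) = 2.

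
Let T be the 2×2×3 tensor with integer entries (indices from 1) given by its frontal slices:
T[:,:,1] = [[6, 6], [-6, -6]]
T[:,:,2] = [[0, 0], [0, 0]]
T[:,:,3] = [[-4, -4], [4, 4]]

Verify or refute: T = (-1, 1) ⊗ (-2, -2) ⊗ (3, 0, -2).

Reconstruct entrywise from the claimed factors. For example, T[2,1,1] = -6 and Σₗ aₗ[2]bₗ[1]cₗ[1] = (1)·(-2)·(3) = -6; checking all 12 entries, every one matches. The claim holds.

Yes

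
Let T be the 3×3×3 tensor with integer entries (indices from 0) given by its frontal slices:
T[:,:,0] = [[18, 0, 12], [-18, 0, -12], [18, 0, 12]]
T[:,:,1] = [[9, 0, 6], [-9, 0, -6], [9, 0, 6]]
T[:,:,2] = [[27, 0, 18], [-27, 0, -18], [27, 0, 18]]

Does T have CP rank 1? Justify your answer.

The mode-1 fibre T[:,0,0] = [18, -18, 18] gives a = [1, -1, 1] (primitive direction); the mode-2 fibre T[0,:,0] = [18, 0, 12] gives b = [3, 0, 2]; then c[k] = T[0,0,k] / (a[0]·b[0]) = [18, 9, 27] / 3 = [6, 3, 9].
Expanding [1, -1, 1] (x) [3, 0, 2] (x) [6, 3, 9] reproduces all 27 entries of T, so T = [1, -1, 1] (x) [3, 0, 2] (x) [6, 3, 9] and rank(T) ≤ 1.
Equivalently every frontal slice T[:,:,k] is c[k] times the rank-1 matrix [1, -1, 1] (x) [3, 0, 2]. So T has rank 1 (it is nonzero).

Yes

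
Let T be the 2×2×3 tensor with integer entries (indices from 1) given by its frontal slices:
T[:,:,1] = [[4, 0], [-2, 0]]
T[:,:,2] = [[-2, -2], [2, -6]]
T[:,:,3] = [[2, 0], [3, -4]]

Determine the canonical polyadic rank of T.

3

Lower bound: the mode-3 unfolding of T (rows indexed by k, columns by (i,j) = (1,1), (1,2), (2,1), (2,2)) is [[4, 0, -2, 0], [-2, -2, 2, -6], [2, 0, 3, -4]].
There the 3×3 minor on rows k ∈ {1, 2, 3}, columns (i,j) ∈ {(1,1), (1,2), (2,1)} is det [[4, 0, -2], [-2, -2, 2], [2, 0, 3]] = -32 ≠ 0, so this unfolding has rank ≥ 3; CP rank is at least every unfolding rank, so rank(T) ≥ 3. (Flattening ranks never certify an upper bound on CP rank; for that we must actually write T with 3 rank-1 terms.)
Upper bound: T is a sum of 3 rank-1 terms, T = [0, 1] ⊗ [1, -1] ⊗ [0, 4, 4] + [1, 1] ⊗ [1, 1] ⊗ [0, -2, 0] + [2, -1] ⊗ [1, 0] ⊗ [2, 0, 1] (written with every a and b primitive with positive leading entry and the scale carried by c; CP decompositions are not unique, and this one is verified by expanding entrywise), so rank(T) ≤ 3.
These bounds meet, so rank(T) = 3.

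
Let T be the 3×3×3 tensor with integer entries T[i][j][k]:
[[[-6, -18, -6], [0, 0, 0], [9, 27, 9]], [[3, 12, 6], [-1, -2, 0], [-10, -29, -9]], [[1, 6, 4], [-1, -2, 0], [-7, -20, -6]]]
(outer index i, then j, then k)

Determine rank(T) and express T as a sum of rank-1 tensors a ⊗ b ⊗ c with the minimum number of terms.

rank(T) = 2

Lower bound: in the mode-3 unfolding of T (rows indexed by k, columns by (i,j)) the 2×2 minor on rows k ∈ {0, 1}, columns (i,j) ∈ {(0,0), (1,0)} is det [[-6, 3], [-18, 12]] = -18 ≠ 0, so that unfolding has rank ≥ 2 and hence rank(T) ≥ 2 (CP rank is at least every unfolding rank, though it can be larger).
Upper bound: with S_k = T[:,:,k], the two rank-1 terms a₁b₁ᵀ, a₂b₂ᵀ are the rank-1 members of the pencil x·S₀ + y·S₁.
The 2×2 minor of x·S₀ + y·S₁ on rows {0,1}, columns {0,1} is 6·x² + 30·xy + 36·y² = 6·(x + 3·y)(x + 2·y), vanishing at (x:y) = (3:-1) and (2:-1).
M₁ = 3·S₀ − S₁ = [[0, 0, 0], [-3, -1, -1], [-3, -1, -1]] = −[0, 1, 1][3, 1, 1]ᵀ and M₂ = 2·S₀ − S₁ = [[6, 0, -9], [-6, 0, 9], [-4, 0, 6]] = [3, -3, -2][2, 0, -3]ᵀ, so take a₁ = [0, 1, 1], b₁ = [3, 1, 1], a₂ = [3, -3, -2], b₂ = [2, 0, -3].
Each slice is an integer combination of E₁ = a₁b₁ᵀ and E₂ = a₂b₂ᵀ: S₀ = −E₁ − E₂, S₁ = −2·E₁ − 3·E₂, S₂ = −E₂; reading off coefficients, c₁ = [-1, -2, 0] and c₂ = [-1, -3, -1].
Hence T = [0, 1, 1] ⊗ [3, 1, 1] ⊗ [-1, -2, 0] + [3, -3, -2] ⊗ [2, 0, -3] ⊗ [-1, -3, -1], so rank(T) ≤ 2.
These bounds meet, so rank(T) = 2.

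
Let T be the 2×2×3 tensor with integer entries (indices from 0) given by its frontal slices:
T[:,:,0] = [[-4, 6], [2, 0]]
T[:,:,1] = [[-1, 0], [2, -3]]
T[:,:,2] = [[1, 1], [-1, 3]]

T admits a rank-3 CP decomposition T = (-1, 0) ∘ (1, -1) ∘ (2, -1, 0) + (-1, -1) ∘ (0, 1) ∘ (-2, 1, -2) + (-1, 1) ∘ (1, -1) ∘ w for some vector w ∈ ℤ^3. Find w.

w = (2, 2, -1)

Subtract the known terms from T to get the rank-1 residual R = (-1, 1) ∘ (1, -1) ∘ w, so R[i,j,k] = a[i]·b[j]·w[k]. Pick indices with nonzero a[0]·b[0] = (-1)·(1) = -1. Only the fibre through (0,0,·) is needed: R[0,0,:] = T[0,0,:] − Σₗ aₗ[0]bₗ[0]cₗ = [-4, -1, 1] − (-1)·(1)·(2, -1, 0) − (-1)·(0)·(-2, 1, -2) = [-2, -2, 1]. Then w[k] = R[0,0,k] / -1 for each k, giving w = [-2, -2, 1] / -1 = (2, 2, -1).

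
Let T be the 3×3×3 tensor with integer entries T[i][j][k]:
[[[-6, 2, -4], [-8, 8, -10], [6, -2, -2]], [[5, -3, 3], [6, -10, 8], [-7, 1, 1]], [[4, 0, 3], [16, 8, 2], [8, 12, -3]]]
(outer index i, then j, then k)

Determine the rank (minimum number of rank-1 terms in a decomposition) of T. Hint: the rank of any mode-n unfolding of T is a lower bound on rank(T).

Lower bound: the mode-1 unfolding of T (rows indexed by i, columns by (j,k) = (0,0), (0,1), (0,2), (1,0), (1,1), (1,2), (2,0), (2,1), (2,2)) is [[-6, 2, -4, -8, 8, -10, 6, -2, -2], [5, -3, 3, 6, -10, 8, -7, 1, 1], [4, 0, 3, 16, 8, 2, 8, 12, -3]].
There the 3×3 minor on rows i ∈ {0, 1, 2}, columns (j,k) ∈ {(0,0), (0,1), (1,0)} is det [[-6, 2, -8], [5, -3, 6], [4, 0, 16]] = 80 ≠ 0, so this unfolding has rank ≥ 3; CP rank is at least every unfolding rank, so rank(T) ≥ 3. (Unfolding ranks only ever bound the CP rank from below — rank(T) can be strictly larger than all of them — so the matching upper bound has to come from an explicit 3-term decomposition.)
Upper bound: T is a sum of 3 rank-1 terms, T = [1, -1, 2] (x) [0, 1, 1] (x) [4, 4, -2] + [2, -2, -1] (x) [1, 2, -1] (x) [-2, 2, -1] + [2, -1, -2] (x) [1, 2, 1] (x) [-1, -1, -1] (written with every a and b primitive with positive leading entry and the scale carried by c; CP decompositions are not unique, and this one is verified by expanding entrywise), so rank(T) ≤ 3.
These bounds meet, so rank(T) = 3.

3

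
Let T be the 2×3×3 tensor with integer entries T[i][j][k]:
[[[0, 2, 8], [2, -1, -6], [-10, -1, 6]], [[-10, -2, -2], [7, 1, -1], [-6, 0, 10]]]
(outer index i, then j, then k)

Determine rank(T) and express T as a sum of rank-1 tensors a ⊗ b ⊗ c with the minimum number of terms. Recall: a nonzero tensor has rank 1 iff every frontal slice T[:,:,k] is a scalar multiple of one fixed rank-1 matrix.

Lower bound: in the mode-3 unfolding of T (rows indexed by k, columns by (i,j)) the 3×3 minor on rows k ∈ {0, 1, 2}, columns (i,j) ∈ {(0,0), (0,1), (1,0)} is det [[0, 2, -10], [2, -1, -2], [8, -6, -2]] = 16 ≠ 0, so that unfolding has rank ≥ 3 and hence rank(T) ≥ 3 (CP rank is at least every unfolding rank, though it can be larger).
Upper bound: T is a sum of 3 rank-1 terms, T = (0, 1) ⊗ (2, -1, -2) ⊗ (1, 1, 1) + (1, -2) ⊗ (2, -1, -1) ⊗ (2, 1, 2) + (1, 1) ⊗ (1, -1, 2) ⊗ (-4, 0, 4) (one valid choice — decompositions are not unique — normalised so each a, b is primitive with positive first nonzero entry; check it by expanding all entries), so rank(T) ≤ 3.
These bounds meet, so rank(T) = 3.

rank(T) = 3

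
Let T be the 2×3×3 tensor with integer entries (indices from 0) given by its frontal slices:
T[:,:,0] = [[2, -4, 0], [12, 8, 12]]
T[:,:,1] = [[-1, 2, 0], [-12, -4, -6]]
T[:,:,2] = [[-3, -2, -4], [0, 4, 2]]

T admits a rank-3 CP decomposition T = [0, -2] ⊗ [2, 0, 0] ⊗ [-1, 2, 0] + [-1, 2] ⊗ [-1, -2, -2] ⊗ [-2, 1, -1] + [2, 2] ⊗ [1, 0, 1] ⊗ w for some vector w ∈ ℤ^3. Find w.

w = [2, -1, -1]

Subtract the known terms from T to get the rank-1 residual R = [2, 2] ⊗ [1, 0, 1] ⊗ w, so R[i,j,k] = a[i]·b[j]·w[k]. Pick indices with nonzero a[0]·b[0] = (2)·(1) = 2. Only the fibre through (0,0,·) is needed: R[0,0,:] = T[0,0,:] − Σₗ aₗ[0]bₗ[0]cₗ = [2, -1, -3] − (0)·(2)·[-1, 2, 0] − (-1)·(-1)·[-2, 1, -1] = [4, -2, -2]. Then w[k] = R[0,0,k] / 2 for each k, giving w = [4, -2, -2] / 2 = [2, -1, -1].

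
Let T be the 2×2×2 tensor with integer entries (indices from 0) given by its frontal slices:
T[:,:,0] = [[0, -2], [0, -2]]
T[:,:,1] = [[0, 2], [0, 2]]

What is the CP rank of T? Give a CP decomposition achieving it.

Lower bound: T ≠ 0 (e.g. T[0,1,0] = -2), so rank(T) ≥ 1.
Upper bound: if T = a ∘ b ∘ c then every fibre of T is a multiple of the corresponding factor, so read the factors off the fibres through the nonzero entry T[0,1,0] = -2.
The mode-1 fibre T[:,1,0] = [-2, -2] gives a = (1, 1) (primitive direction); the mode-2 fibre T[0,:,0] = [0, -2] gives b = (0, 1); then c[k] = T[0,1,k] / (a[0]·b[1]) = [-2, 2] / 1 = (-2, 2).
Expanding (1, 1) ∘ (0, 1) ∘ (-2, 2) reproduces all 8 entries of T, so T = (1, 1) ∘ (0, 1) ∘ (-2, 2) and rank(T) ≤ 1.
These bounds meet, so rank(T) = 1.

rank(T) = 1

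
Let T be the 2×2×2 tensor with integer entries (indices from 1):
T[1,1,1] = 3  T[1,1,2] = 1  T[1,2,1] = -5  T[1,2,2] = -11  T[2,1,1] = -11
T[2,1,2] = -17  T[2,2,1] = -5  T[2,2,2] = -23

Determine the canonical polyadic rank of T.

Lower bound: the mode-1 unfolding of T (rows indexed by i, columns by (j,k) = (1,1), (1,2), (2,1), (2,2)) is [[3, 1, -5, -11], [-11, -17, -5, -23]].
There the 2×2 minor on rows i ∈ {1, 2}, columns (j,k) ∈ {(1,1), (1,2)} is det [[3, 1], [-11, -17]] = -40 ≠ 0, so this unfolding has rank ≥ 2; CP rank is at least every unfolding rank, so rank(T) ≥ 2. (This is only a lower bound: in general the CP rank may exceed every unfolding rank, so we still need to exhibit 2 rank-1 terms summing to T.)
Upper bound — finding two terms. Write S_k = T[:,:,k] for the frontal slices: S₁ = [[3, -5], [-11, -5]], S₂ = [[1, -11], [-17, -23]].
If T = a₁ ⊗ b₁ ⊗ c₁ + a₂ ⊗ b₂ ⊗ c₂ then each S_k = c₁[k]·a₁b₁ᵀ + c₂[k]·a₂b₂ᵀ. S₁ and S₂ are linearly independent, so a₁b₁ᵀ and a₂b₂ᵀ must span the same plane of matrices: they are the rank-1 matrices of the form x·S₁ + y·S₂.
det(x·S₁ + y·S₂) is −70·x² − 280·xy − 210·y² = (-70)·(x + 3·y)(x + y), vanishing at (x:y) = (3:-1) and (1:-1).
M₁ = 3·S₁ − S₂ = [[8, -4], [-16, 8]] = 4·[1, -2][2, -1]ᵀ and M₂ = S₁ − S₂ = [[2, 6], [6, 18]] = 2·[1, 3][1, 3]ᵀ, so take a₁ = [1, -2], b₁ = [2, -1], a₂ = [1, 3], b₂ = [1, 3].
Each slice is an integer combination of E₁ = a₁b₁ᵀ and E₂ = a₂b₂ᵀ: S₁ = 2·E₁ − E₂, S₂ = 2·E₁ − 3·E₂; reading off coefficients, c₁ = [2, 2] and c₂ = [-1, -3].
Hence T = [1, -2] ⊗ [2, -1] ⊗ [2, 2] + [1, 3] ⊗ [1, 3] ⊗ [-1, -3], so rank(T) ≤ 2.
These bounds meet, so rank(T) = 2.

2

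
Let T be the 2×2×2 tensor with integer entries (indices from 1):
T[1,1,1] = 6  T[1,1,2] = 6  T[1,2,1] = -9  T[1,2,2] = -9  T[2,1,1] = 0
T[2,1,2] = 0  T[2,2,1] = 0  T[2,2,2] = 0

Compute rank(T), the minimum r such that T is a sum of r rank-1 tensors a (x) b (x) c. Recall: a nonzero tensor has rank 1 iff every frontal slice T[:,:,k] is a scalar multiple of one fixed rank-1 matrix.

Lower bound: T ≠ 0 (e.g. T[1,1,1] = 6), so rank(T) ≥ 1.
Upper bound: if T = a (x) b (x) c then every fibre of T is a multiple of the corresponding factor, so read the factors off the fibres through the nonzero entry T[1,1,1] = 6.
The mode-1 fibre T[:,1,1] = [6, 0] gives a = [1, 0] (primitive direction); the mode-2 fibre T[1,:,1] = [6, -9] gives b = [2, -3]; then c[k] = T[1,1,k] / (a[1]·b[1]) = [6, 6] / 2 = [3, 3].
Expanding [1, 0] (x) [2, -3] (x) [3, 3] reproduces all 8 entries of T, so T = [1, 0] (x) [2, -3] (x) [3, 3] and rank(T) ≤ 1.
These bounds meet, so rank(T) = 1.

1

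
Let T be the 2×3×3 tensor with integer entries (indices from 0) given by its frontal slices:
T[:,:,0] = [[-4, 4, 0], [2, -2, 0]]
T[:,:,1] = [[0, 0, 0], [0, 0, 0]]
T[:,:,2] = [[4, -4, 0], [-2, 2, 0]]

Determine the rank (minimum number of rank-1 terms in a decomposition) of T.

Lower bound: T ≠ 0 (e.g. T[0,0,0] = -4), so rank(T) ≥ 1.
Upper bound: if T = a ⊗ b ⊗ c then every fibre of T is a multiple of the corresponding factor, so read the factors off the fibres through the nonzero entry T[0,0,0] = -4.
The mode-1 fibre T[:,0,0] = [-4, 2] gives a = [2, -1] (primitive direction); the mode-2 fibre T[0,:,0] = [-4, 4, 0] gives b = [1, -1, 0]; then c[k] = T[0,0,k] / (a[0]·b[0]) = [-4, 0, 4] / 2 = [-2, 0, 2].
Expanding [2, -1] ⊗ [1, -1, 0] ⊗ [-2, 0, 2] reproduces all 18 entries of T, so T = [2, -1] ⊗ [1, -1, 0] ⊗ [-2, 0, 2] and rank(T) ≤ 1.
These bounds meet, so rank(T) = 1.
Check entry T[1,0,2] = -2: (-1)·(1)·(2) = -2.

1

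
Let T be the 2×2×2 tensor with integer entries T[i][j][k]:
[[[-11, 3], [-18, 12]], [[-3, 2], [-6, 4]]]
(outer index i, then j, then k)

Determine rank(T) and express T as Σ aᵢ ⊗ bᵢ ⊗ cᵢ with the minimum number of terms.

Lower bound: the mode-1 unfolding of T (rows indexed by i, columns by (j,k) = (0,0), (0,1), (1,0), (1,1)) is [[-11, 3, -18, 12], [-3, 2, -6, 4]].
There the 2×2 minor on rows i ∈ {0, 1}, columns (j,k) ∈ {(0,0), (0,1)} is det [[-11, 3], [-3, 2]] = -13 ≠ 0, so this unfolding has rank ≥ 2; CP rank is at least every unfolding rank, so rank(T) ≥ 2. (Flattening ranks never certify an upper bound on CP rank; for that we must actually write T with 2 rank-1 terms.)
Upper bound — finding two terms. Write S_k = T[:,:,k] for the frontal slices: S₀ = [[-11, -18], [-3, -6]], S₁ = [[3, 12], [2, 4]].
If T = a₁ ⊗ b₁ ⊗ c₁ + a₂ ⊗ b₂ ⊗ c₂ then each S_k = c₁[k]·a₁b₁ᵀ + c₂[k]·a₂b₂ᵀ. S₀ and S₁ are linearly independent, so a₁b₁ᵀ and a₂b₂ᵀ must span the same plane of matrices: they are the rank-1 matrices of the form x·S₀ + y·S₁.
det(x·S₀ + y·S₁) is 12·x² + 10·xy − 12·y² = 2·(2·x + 3·y)(3·x − 2·y), vanishing at (x:y) = (3:-2) and (2:3).
M₁ = 3·S₀ − 2·S₁ = [[-39, -78], [-13, -26]] = (-13)·[3, 1][1, 2]ᵀ and M₂ = 2·S₀ + 3·S₁ = [[-13, 0], [0, 0]] = (-13)·[1, 0][1, 0]ᵀ, so take a₁ = [3, 1], b₁ = [1, 2], a₂ = [1, 0], b₂ = [1, 0].
Each slice is an integer combination of E₁ = a₁b₁ᵀ and E₂ = a₂b₂ᵀ: S₀ = −3·E₁ − 2·E₂, S₁ = 2·E₁ − 3·E₂; reading off coefficients, c₁ = [-3, 2] and c₂ = [-2, -3].
Hence T = [3, 1] ⊗ [1, 2] ⊗ [-3, 2] + [1, 0] ⊗ [1, 0] ⊗ [-2, -3], so rank(T) ≤ 2.
These bounds meet, so rank(T) = 2.

rank(T) = 2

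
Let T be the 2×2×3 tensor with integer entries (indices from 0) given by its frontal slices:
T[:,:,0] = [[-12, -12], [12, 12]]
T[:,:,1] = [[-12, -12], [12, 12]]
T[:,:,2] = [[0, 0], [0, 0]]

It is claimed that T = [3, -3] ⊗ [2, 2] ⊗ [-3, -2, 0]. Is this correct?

No

Reconstruct entry (0,0,0) from the claimed factors: Σₗ aₗ[0]bₗ[0]cₗ[0] = (3)·(2)·(-3) = -18, but T[0,0,0] = -12. The claim is false.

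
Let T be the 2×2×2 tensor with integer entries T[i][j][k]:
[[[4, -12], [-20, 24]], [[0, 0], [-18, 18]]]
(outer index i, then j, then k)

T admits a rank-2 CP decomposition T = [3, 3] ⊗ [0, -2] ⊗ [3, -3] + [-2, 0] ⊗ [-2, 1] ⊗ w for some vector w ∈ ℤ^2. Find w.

Subtract the known terms from T to get the rank-1 residual R = [-2, 0] ⊗ [-2, 1] ⊗ w, so R[i,j,k] = a[i]·b[j]·w[k]. Pick indices with nonzero a[0]·b[0] = (-2)·(-2) = 4. Only the fibre through (0,0,·) is needed: R[0,0,:] = T[0,0,:] − Σₗ aₗ[0]bₗ[0]cₗ = [4, -12] − (3)·(0)·[3, -3] = [4, -12]. Then w[k] = R[0,0,k] / 4 for each k, giving w = [4, -12] / 4 = [1, -3].

w = [1, -3]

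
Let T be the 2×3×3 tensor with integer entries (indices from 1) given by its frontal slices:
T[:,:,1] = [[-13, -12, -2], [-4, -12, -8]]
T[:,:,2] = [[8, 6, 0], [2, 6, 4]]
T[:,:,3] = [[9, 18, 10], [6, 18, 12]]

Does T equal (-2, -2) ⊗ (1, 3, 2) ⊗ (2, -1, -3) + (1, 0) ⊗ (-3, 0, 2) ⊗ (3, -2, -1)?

Yes

Reconstruct entrywise from the claimed factors. For example, T[1,3,3] = 10 and Σₗ aₗ[1]bₗ[3]cₗ[3] = (-2)·(2)·(-3) + (1)·(2)·(-1) = 10; checking all 18 entries, every one matches. The claim holds.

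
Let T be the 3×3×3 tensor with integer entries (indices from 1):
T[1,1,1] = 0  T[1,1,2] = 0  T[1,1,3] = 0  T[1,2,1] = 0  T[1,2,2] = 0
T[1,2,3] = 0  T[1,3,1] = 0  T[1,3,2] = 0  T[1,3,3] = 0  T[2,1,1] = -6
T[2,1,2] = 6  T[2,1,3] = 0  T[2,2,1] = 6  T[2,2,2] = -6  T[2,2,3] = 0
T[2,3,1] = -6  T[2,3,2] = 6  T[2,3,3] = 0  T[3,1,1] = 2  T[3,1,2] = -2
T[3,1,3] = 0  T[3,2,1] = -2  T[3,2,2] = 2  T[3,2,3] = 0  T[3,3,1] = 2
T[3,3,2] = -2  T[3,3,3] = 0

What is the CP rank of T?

1

Lower bound: T ≠ 0 (e.g. T[2,1,1] = -6), so rank(T) ≥ 1.
Upper bound: if T = a ⊗ b ⊗ c then every fibre of T is a multiple of the corresponding factor, so read the factors off the fibres through the nonzero entry T[2,1,1] = -6.
The mode-1 fibre T[:,1,1] = [0, -6, 2] gives a = [0, 3, -1] (primitive direction); the mode-2 fibre T[2,:,1] = [-6, 6, -6] gives b = [1, -1, 1]; then c[k] = T[2,1,k] / (a[2]·b[1]) = [-6, 6, 0] / 3 = [-2, 2, 0].
Expanding [0, 3, -1] ⊗ [1, -1, 1] ⊗ [-2, 2, 0] reproduces all 27 entries of T, so T = [0, 3, -1] ⊗ [1, -1, 1] ⊗ [-2, 2, 0] and rank(T) ≤ 1.
These bounds meet, so rank(T) = 1.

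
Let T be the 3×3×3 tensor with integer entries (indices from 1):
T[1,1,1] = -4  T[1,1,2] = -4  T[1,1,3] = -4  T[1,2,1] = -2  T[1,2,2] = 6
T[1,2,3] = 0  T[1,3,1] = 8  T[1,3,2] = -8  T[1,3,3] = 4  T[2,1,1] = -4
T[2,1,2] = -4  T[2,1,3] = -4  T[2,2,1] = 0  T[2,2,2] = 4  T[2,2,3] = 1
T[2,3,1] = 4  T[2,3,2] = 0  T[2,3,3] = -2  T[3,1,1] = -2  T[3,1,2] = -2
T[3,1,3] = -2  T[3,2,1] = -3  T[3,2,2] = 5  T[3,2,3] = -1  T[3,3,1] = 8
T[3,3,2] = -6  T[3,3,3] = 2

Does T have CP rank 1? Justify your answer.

The mode-3 unfolding of T (rows indexed by k, columns by (i,j) = (1,1), (1,2), (1,3), (2,1), (2,2), (2,3), (3,1), (3,2), (3,3)) is [[-4, -2, 8, -4, 0, 4, -2, -3, 8], [-4, 6, -8, -4, 4, 0, -2, 5, -6], [-4, 0, 4, -4, 1, -2, -2, -1, 2]].
There the 3×3 minor on rows k ∈ {1, 2, 3}, columns (i,j) ∈ {(1,1), (1,2), (2,3)} is det [[-4, -2, 4], [-4, 6, 0], [-4, 0, -2]] = 160 ≠ 0, so this unfolding has rank ≥ 3; CP rank is at least every unfolding rank, so rank(T) ≥ 3.
In particular rank(T) ≥ 3 > 1, so T is not rank-1.

No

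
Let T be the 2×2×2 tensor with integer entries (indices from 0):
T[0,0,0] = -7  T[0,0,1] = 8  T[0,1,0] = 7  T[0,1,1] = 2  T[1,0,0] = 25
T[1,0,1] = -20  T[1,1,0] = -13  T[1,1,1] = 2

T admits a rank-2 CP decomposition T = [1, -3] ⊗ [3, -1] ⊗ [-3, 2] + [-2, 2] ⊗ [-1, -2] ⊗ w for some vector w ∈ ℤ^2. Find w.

w = [1, 1]

Subtract the known terms from T to get the rank-1 residual R = [-2, 2] ⊗ [-1, -2] ⊗ w, so R[i,j,k] = a[i]·b[j]·w[k]. Pick indices with nonzero a[0]·b[0] = (-2)·(-1) = 2. Only the fibre through (0,0,·) is needed: R[0,0,:] = T[0,0,:] − Σₗ aₗ[0]bₗ[0]cₗ = [-7, 8] − (1)·(3)·[-3, 2] = [2, 2]. Then w[k] = R[0,0,k] / 2 for each k, giving w = [2, 2] / 2 = [1, 1].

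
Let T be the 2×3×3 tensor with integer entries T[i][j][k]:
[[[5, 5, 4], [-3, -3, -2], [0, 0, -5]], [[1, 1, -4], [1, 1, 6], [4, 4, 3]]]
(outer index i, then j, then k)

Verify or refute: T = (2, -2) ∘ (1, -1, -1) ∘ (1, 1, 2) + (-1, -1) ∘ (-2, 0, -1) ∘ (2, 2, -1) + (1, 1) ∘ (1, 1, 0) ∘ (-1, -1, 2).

Yes

Reconstruct entrywise from the claimed factors. For example, T[0,0,2] = 4 and Σₗ aₗ[0]bₗ[0]cₗ[2] = (2)·(1)·(2) + (-1)·(-2)·(-1) + (1)·(1)·(2) = 4; checking all 18 entries, every one matches. The claim holds.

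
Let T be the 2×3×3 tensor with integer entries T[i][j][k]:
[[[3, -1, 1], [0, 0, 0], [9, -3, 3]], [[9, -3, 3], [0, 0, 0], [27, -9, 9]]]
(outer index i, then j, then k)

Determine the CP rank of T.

Lower bound: T ≠ 0 (e.g. T[0,0,0] = 3), so rank(T) ≥ 1.
Upper bound: the mode-1 fibre T[:,0,0] = [3, 9] gives a = [1, 3] (primitive direction); the mode-2 fibre T[0,:,0] = [3, 0, 9] gives b = [1, 0, 3]; then c[k] = T[0,0,k] / (a[0]·b[0]) = [3, -1, 1] / 1 = [3, -1, 1].
Expanding [1, 3] ⊗ [1, 0, 3] ⊗ [3, -1, 1] reproduces all 18 entries of T, so T = [1, 3] ⊗ [1, 0, 3] ⊗ [3, -1, 1] and rank(T) ≤ 1.
These bounds meet, so rank(T) = 1.

1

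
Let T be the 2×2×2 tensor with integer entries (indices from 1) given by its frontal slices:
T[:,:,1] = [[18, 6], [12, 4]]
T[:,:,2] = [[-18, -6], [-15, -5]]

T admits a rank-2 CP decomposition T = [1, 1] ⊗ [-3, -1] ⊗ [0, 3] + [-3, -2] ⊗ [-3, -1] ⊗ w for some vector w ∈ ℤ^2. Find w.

w = [2, -1]

Subtract the known terms from T to get the rank-1 residual R = [-3, -2] ⊗ [-3, -1] ⊗ w, so R[i,j,k] = a[i]·b[j]·w[k]. Pick indices with nonzero a[1]·b[1] = (-3)·(-3) = 9. Only the fibre through (1,1,·) is needed: R[1,1,:] = T[1,1,:] − Σₗ aₗ[1]bₗ[1]cₗ = [18, -18] − (1)·(-3)·[0, 3] = [18, -9]. Then w[k] = R[1,1,k] / 9 for each k, giving w = [18, -9] / 9 = [2, -1].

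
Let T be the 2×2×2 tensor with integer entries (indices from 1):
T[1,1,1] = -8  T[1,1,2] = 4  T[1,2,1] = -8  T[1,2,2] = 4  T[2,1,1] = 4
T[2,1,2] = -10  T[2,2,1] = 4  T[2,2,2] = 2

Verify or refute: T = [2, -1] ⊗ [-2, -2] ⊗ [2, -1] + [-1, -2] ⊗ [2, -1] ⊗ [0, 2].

Reconstruct entry (1,1,2) from the claimed factors: Σₗ aₗ[1]bₗ[1]cₗ[2] = (2)·(-2)·(-1) + (-1)·(2)·(2) = 0, but T[1,1,2] = 4. The claim is false.

No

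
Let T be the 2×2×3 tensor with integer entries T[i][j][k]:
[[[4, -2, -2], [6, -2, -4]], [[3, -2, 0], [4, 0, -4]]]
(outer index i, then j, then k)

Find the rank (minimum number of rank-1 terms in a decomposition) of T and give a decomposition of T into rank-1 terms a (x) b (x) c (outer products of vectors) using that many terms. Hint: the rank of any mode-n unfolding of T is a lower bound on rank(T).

rank(T) = 3

Lower bound: the mode-3 unfolding of T (rows indexed by k, columns by (i,j) = (0,0), (0,1), (1,0), (1,1)) is [[4, 6, 3, 4], [-2, -2, -2, 0], [-2, -4, 0, -4]].
There the 3×3 minor on rows k ∈ {0, 1, 2}, columns (i,j) ∈ {(0,0), (0,1), (1,0)} is det [[4, 6, 3], [-2, -2, -2], [-2, -4, 0]] = 4 ≠ 0, so this unfolding has rank ≥ 3; CP rank is at least every unfolding rank, so rank(T) ≥ 3. (Unfolding ranks only ever bound the CP rank from below — rank(T) can be strictly larger than all of them — so the matching upper bound has to come from an explicit 3-term decomposition.)
Upper bound: T is a sum of 3 rank-1 terms, T = [0, 1] (x) [1, 0] (x) [1, -2, 2] + [1, 0] (x) [1, 1] (x) [2, -2, 0] + [1, 1] (x) [1, 2] (x) [2, 0, -2] (written with every a and b primitive with positive leading entry and the scale carried by c; CP decompositions are not unique, and this one is verified by expanding entrywise), so rank(T) ≤ 3.
These bounds meet, so rank(T) = 3.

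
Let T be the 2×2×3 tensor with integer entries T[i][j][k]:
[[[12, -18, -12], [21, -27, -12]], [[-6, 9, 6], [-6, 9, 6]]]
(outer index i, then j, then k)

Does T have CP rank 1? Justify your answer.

No

The mode-3 unfolding of T (rows indexed by k, columns by (i,j) = (0,0), (0,1), (1,0), (1,1)) is [[12, 21, -6, -6], [-18, -27, 9, 9], [-12, -12, 6, 6]].
There the 2×2 minor on rows k ∈ {0, 1}, columns (i,j) ∈ {(0,0), (0,1)} is det [[12, 21], [-18, -27]] = 54 ≠ 0, so this unfolding has rank ≥ 2; CP rank is at least every unfolding rank, so rank(T) ≥ 2.
In particular rank(T) ≥ 2 > 1, so T is not rank-1.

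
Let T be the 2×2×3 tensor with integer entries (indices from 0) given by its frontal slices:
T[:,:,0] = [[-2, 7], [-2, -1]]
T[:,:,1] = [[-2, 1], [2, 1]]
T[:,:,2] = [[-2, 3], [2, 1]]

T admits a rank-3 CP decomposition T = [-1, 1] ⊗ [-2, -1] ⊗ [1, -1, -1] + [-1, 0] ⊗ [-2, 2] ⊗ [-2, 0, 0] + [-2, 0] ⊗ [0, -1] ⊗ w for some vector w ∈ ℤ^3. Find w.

Subtract the known terms from T to get the rank-1 residual R = [-2, 0] ⊗ [0, -1] ⊗ w, so R[i,j,k] = a[i]·b[j]·w[k]. Pick indices with nonzero a[0]·b[1] = (-2)·(-1) = 2. Only the fibre through (0,1,·) is needed: R[0,1,:] = T[0,1,:] − Σₗ aₗ[0]bₗ[1]cₗ = [7, 1, 3] − (-1)·(-1)·[1, -1, -1] − (-1)·(2)·[-2, 0, 0] = [2, 2, 4]. Then w[k] = R[0,1,k] / 2 for each k, giving w = [2, 2, 4] / 2 = [1, 1, 2].

w = [1, 1, 2]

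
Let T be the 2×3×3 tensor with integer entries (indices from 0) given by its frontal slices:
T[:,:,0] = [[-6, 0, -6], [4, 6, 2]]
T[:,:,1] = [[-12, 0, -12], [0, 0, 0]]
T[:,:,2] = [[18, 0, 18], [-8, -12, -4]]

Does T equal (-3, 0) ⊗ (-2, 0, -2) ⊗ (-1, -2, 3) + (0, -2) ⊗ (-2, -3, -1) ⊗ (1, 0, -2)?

Yes

Reconstruct entrywise from the claimed factors. For example, T[0,1,1] = 0 and Σₗ aₗ[0]bₗ[1]cₗ[1] = (-3)·(0)·(-2) + (0)·(-3)·(0) = 0; checking all 18 entries, every one matches. The claim holds.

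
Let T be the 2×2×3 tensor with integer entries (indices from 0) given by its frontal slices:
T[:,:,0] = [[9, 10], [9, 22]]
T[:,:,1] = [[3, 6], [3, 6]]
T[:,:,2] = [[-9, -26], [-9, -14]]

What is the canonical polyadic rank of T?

Lower bound: in the mode-1 unfolding of T (rows indexed by i, columns by (j,k)) the 2×2 minor on rows i ∈ {0, 1}, columns (j,k) ∈ {(0,0), (1,0)} is det [[9, 10], [9, 22]] = 108 ≠ 0, so that unfolding has rank ≥ 2 and hence rank(T) ≥ 2 (CP rank is at least every unfolding rank, though it can be larger).
Upper bound: with S_k = T[:,:,k], the two rank-1 terms a₁b₁ᵀ, a₂b₂ᵀ are the rank-1 members of the pencil x·S₀ + y·S₁.
det(x·S₀ + y·S₁) is 108·x² + 36·xy = 36·(3·x + y)(x), vanishing at (x:y) = (1:-3) and (0:1).
M₁ = S₀ − 3·S₁ = [[0, -8], [0, 4]] = (-4)·(2, -1)(0, 1)ᵀ and M₂ = S₁ = [[3, 6], [3, 6]] = 3·(1, 1)(1, 2)ᵀ, so take a₁ = (2, -1), b₁ = (0, 1), a₂ = (1, 1), b₂ = (1, 2).
Each slice is an integer combination of E₁ = a₁b₁ᵀ and E₂ = a₂b₂ᵀ: S₀ = −4·E₁ + 9·E₂, S₁ = 3·E₂, S₂ = −4·E₁ − 9·E₂; reading off coefficients, c₁ = (-4, 0, -4) and c₂ = (9, 3, -9).
Hence T = (2, -1) ⊗ (0, 1) ⊗ (-4, 0, -4) + (1, 1) ⊗ (1, 2) ⊗ (9, 3, -9), so rank(T) ≤ 2.
These bounds meet, so rank(T) = 2.

2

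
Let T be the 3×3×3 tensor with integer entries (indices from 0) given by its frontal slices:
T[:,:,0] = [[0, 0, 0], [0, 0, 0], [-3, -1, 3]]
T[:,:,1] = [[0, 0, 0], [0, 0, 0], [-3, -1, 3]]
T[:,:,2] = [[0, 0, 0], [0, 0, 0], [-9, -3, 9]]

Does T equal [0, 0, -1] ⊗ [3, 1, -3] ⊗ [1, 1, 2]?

Reconstruct entry (2,0,2) from the claimed factors: Σₗ aₗ[2]bₗ[0]cₗ[2] = (-1)·(3)·(2) = -6, but T[2,0,2] = -9. The claim is false.

No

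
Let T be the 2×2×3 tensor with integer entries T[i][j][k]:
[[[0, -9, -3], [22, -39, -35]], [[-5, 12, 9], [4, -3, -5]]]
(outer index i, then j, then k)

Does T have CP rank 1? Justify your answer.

No

The mode-2 unfolding of T (rows indexed by j, columns by (i,k) = (0,0), (0,1), (0,2), (1,0), (1,1), (1,2)) is [[0, -9, -3, -5, 12, 9], [22, -39, -35, 4, -3, -5]].
There the 2×2 minor on rows j ∈ {0, 1}, columns (i,k) ∈ {(0,0), (0,1)} is det [[0, -9], [22, -39]] = 198 ≠ 0, so this unfolding has rank ≥ 2; CP rank is at least every unfolding rank, so rank(T) ≥ 2.
In particular rank(T) ≥ 2 > 1, so T is not rank-1.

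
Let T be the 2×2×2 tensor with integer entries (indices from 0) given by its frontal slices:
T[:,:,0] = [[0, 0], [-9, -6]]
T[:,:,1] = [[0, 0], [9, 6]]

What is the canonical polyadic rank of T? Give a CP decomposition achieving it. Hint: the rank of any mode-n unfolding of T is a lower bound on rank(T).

rank(T) = 1

Lower bound: T ≠ 0 (e.g. T[1,0,0] = -9), so rank(T) ≥ 1.
Upper bound: the mode-1 fibre T[:,0,0] = [0, -9] gives a = (0, 1) (primitive direction); the mode-2 fibre T[1,:,0] = [-9, -6] gives b = (3, 2); then c[k] = T[1,0,k] / (a[1]·b[0]) = [-9, 9] / 3 = (-3, 3).
Expanding (0, 1) ⊗ (3, 2) ⊗ (-3, 3) reproduces all 8 entries of T, so T = (0, 1) ⊗ (3, 2) ⊗ (-3, 3) and rank(T) ≤ 1.
These bounds meet, so rank(T) = 1.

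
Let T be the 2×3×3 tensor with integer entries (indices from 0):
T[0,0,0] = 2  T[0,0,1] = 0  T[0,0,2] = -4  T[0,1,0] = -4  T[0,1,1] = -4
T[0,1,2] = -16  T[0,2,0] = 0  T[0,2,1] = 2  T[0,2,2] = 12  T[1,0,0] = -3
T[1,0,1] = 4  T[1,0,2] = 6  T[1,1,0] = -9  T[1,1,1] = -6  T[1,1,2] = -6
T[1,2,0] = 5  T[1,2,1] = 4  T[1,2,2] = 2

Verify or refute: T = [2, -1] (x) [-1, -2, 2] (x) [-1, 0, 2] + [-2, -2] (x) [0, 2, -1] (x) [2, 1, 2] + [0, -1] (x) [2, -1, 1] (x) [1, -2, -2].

Yes

Reconstruct entrywise from the claimed factors. For example, T[1,2,2] = 2 and Σₗ aₗ[1]bₗ[2]cₗ[2] = (-1)·(2)·(2) + (-2)·(-1)·(2) + (-1)·(1)·(-2) = 2; checking all 18 entries, every one matches. The claim holds.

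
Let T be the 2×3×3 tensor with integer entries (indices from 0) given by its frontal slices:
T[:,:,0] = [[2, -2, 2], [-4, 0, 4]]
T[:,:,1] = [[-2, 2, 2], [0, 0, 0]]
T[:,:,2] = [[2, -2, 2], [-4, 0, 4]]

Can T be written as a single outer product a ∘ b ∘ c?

The mode-2 unfolding of T (rows indexed by j, columns by (i,k) = (0,0), (0,1), (0,2), (1,0), (1,1), (1,2)) is [[2, -2, 2, -4, 0, -4], [-2, 2, -2, 0, 0, 0], [2, 2, 2, 4, 0, 4]].
There the 3×3 minor on rows j ∈ {0, 1, 2}, columns (i,k) ∈ {(0,0), (0,1), (1,0)} is det [[2, -2, -4], [-2, 2, 0], [2, 2, 4]] = 32 ≠ 0, so this unfolding has rank ≥ 3; CP rank is at least every unfolding rank, so rank(T) ≥ 3.
In particular rank(T) ≥ 3 > 1, so T is not rank-1.

No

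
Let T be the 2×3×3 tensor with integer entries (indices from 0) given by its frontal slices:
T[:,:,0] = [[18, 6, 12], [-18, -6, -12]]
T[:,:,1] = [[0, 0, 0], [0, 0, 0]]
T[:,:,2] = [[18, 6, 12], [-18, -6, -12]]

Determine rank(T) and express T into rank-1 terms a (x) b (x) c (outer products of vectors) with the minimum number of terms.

rank(T) = 1

Lower bound: T ≠ 0 (e.g. T[0,0,0] = 18), so rank(T) ≥ 1.
Upper bound: the mode-1 fibre T[:,0,0] = [18, -18] gives a = (1, -1) (primitive direction); the mode-2 fibre T[0,:,0] = [18, 6, 12] gives b = (3, 1, 2); then c[k] = T[0,0,k] / (a[0]·b[0]) = [18, 0, 18] / 3 = (6, 0, 6).
Expanding (1, -1) (x) (3, 1, 2) (x) (6, 0, 6) reproduces all 18 entries of T, so T = (1, -1) (x) (3, 1, 2) (x) (6, 0, 6) and rank(T) ≤ 1.
These bounds meet, so rank(T) = 1.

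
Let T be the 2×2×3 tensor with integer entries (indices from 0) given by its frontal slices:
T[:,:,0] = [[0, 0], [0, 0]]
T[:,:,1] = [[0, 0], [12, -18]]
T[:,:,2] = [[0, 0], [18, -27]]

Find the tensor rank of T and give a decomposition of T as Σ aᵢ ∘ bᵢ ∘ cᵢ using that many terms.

rank(T) = 1

Lower bound: T ≠ 0 (e.g. T[1,0,1] = 12), so rank(T) ≥ 1.
Upper bound: if T = a ∘ b ∘ c then every fibre of T is a multiple of the corresponding factor, so read the factors off the fibres through the nonzero entry T[1,0,1] = 12.
The mode-1 fibre T[:,0,1] = [0, 12] gives a = [0, 1] (primitive direction); the mode-2 fibre T[1,:,1] = [12, -18] gives b = [2, -3]; then c[k] = T[1,0,k] / (a[1]·b[0]) = [0, 12, 18] / 2 = [0, 6, 9].
Expanding [0, 1] ∘ [2, -3] ∘ [0, 6, 9] reproduces all 12 entries of T, so T = [0, 1] ∘ [2, -3] ∘ [0, 6, 9] and rank(T) ≤ 1.
These bounds meet, so rank(T) = 1.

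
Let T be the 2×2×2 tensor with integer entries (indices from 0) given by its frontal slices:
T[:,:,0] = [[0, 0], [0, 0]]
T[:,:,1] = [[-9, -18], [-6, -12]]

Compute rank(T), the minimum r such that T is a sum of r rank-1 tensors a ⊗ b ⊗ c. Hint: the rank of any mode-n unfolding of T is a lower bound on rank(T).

1

Lower bound: T ≠ 0 (e.g. T[0,0,1] = -9), so rank(T) ≥ 1.
Upper bound: if T = a ⊗ b ⊗ c then every fibre of T is a multiple of the corresponding factor, so read the factors off the fibres through the nonzero entry T[0,0,1] = -9.
The mode-1 fibre T[:,0,1] = [-9, -6] gives a = [3, 2] (primitive direction); the mode-2 fibre T[0,:,1] = [-9, -18] gives b = [1, 2]; then c[k] = T[0,0,k] / (a[0]·b[0]) = [0, -9] / 3 = [0, -3].
Expanding [3, 2] ⊗ [1, 2] ⊗ [0, -3] reproduces all 8 entries of T, so T = [3, 2] ⊗ [1, 2] ⊗ [0, -3] and rank(T) ≤ 1.
These bounds meet, so rank(T) = 1.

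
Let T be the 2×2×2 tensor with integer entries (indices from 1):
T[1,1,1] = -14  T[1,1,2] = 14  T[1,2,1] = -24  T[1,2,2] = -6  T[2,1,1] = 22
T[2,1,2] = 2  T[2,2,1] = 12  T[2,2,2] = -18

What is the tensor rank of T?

2

Lower bound: the mode-3 unfolding of T (rows indexed by k, columns by (i,j) = (1,1), (1,2), (2,1), (2,2)) is [[-14, -24, 22, 12], [14, -6, 2, -18]].
There the 2×2 minor on rows k ∈ {1, 2}, columns (i,j) ∈ {(1,1), (1,2)} is det [[-14, -24], [14, -6]] = 420 ≠ 0, so this unfolding has rank ≥ 2; CP rank is at least every unfolding rank, so rank(T) ≥ 2. (Flattening ranks never certify an upper bound on CP rank; for that we must actually write T with 2 rank-1 terms.)
Upper bound — finding two terms. Write S_k = T[:,:,k] for the frontal slices: S₁ = [[-14, -24], [22, 12]], S₂ = [[14, -6], [2, -18]].
If T = a₁ ⊗ b₁ ⊗ c₁ + a₂ ⊗ b₂ ⊗ c₂ then each S_k = c₁[k]·a₁b₁ᵀ + c₂[k]·a₂b₂ᵀ. S₁ and S₂ are linearly independent, so a₁b₁ᵀ and a₂b₂ᵀ must span the same plane of matrices: they are the rank-1 matrices of the form x·S₁ + y·S₂.
det(x·S₁ + y·S₂) is 360·x² + 600·xy − 240·y² = 120·(x + 2·y)(3·x − y), vanishing at (x:y) = (2:-1) and (1:3).
M₁ = 2·S₁ − S₂ = [[-42, -42], [42, 42]] = (-42)·[1, -1][1, 1]ᵀ and M₂ = S₁ + 3·S₂ = [[28, -42], [28, -42]] = 14·[1, 1][2, -3]ᵀ, so take a₁ = [1, -1], b₁ = [1, 1], a₂ = [1, 1], b₂ = [2, -3].
Each slice is an integer combination of E₁ = a₁b₁ᵀ and E₂ = a₂b₂ᵀ: S₁ = −18·E₁ + 2·E₂, S₂ = 6·E₁ + 4·E₂; reading off coefficients, c₁ = [-18, 6] and c₂ = [2, 4].
Hence T = [1, -1] ⊗ [1, 1] ⊗ [-18, 6] + [1, 1] ⊗ [2, -3] ⊗ [2, 4], so rank(T) ≤ 2.
These bounds meet, so rank(T) = 2.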